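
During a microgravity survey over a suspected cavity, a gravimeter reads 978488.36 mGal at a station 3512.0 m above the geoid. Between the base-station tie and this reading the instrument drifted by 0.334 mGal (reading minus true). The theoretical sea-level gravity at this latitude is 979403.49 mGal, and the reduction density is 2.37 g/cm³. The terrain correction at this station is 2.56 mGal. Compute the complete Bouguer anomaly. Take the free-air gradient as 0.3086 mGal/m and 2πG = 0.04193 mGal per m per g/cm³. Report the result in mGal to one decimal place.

Drift-corrected reading = 978488.36 − (0.334) = 978488.026 mGal
Free-air correction = 0.3086 × 3512.0 = 1083.80 mGal
Free-air anomaly = 978488.026 − 979403.49 + (1083.80) = 168.336 mGal
Bouguer slab correction = 0.04193 × 2.37 × 3512.0 = 349.00 mGal
Simple Bouguer anomaly = 168.336 − (349.00) = -180.664 mGal
Complete Bouguer anomaly = -180.664 + 2.56 = -178.104 mGal

-178.1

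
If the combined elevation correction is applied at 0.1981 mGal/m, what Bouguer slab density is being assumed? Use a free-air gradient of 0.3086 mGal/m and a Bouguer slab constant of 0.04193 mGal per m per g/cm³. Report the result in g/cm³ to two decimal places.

2.64

0.1981 = 0.3086 − 0.04193 × ρ
ρ = (0.3086 − 0.1981) / 0.04193 = 2.64 g/cm³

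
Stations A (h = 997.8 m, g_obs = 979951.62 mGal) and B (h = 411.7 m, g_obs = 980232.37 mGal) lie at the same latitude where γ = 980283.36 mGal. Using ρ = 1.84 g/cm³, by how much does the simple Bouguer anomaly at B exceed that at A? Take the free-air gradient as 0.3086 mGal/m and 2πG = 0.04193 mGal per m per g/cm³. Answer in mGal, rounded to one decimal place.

145.1

Δg_SB(A) = 979951.62 − 980283.36 + 0.3086×997.8 − 0.04193×1.84×997.8 = -100.80 mGal
Δg_SB(B) = 980232.37 − 980283.36 + 0.3086×411.7 − 0.04193×1.84×411.7 = 44.30 mGal
Difference = 44.30 − (-100.80) = 145.10 mGal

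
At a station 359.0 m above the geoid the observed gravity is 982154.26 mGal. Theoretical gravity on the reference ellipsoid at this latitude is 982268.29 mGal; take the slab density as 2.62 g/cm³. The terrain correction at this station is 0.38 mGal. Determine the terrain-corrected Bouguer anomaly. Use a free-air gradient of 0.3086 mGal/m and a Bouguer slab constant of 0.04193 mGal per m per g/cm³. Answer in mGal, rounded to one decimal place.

-42.3

Free-air correction = 0.3086 × 359.0 = 110.79 mGal
Free-air anomaly = 982154.26 − 982268.29 + (110.79) = -3.24 mGal
Bouguer slab correction = 0.04193 × 2.62 × 359.0 = 39.44 mGal
Simple Bouguer anomaly = -3.24 − (39.44) = -42.68 mGal
Complete Bouguer anomaly = -42.68 + 0.38 = -42.30 mGal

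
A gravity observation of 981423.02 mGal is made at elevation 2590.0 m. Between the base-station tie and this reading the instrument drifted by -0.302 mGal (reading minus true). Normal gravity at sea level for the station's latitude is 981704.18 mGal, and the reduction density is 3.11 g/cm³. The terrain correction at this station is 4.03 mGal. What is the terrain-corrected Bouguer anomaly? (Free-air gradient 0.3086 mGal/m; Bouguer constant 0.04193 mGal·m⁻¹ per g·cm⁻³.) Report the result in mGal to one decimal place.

184.7

Drift-corrected reading = 981423.02 − (-0.302) = 981423.322 mGal
Free-air correction = 0.3086 × 2590.0 = 799.27 mGal
Free-air anomaly = 981423.322 − 981704.18 + (799.27) = 518.412 mGal
Bouguer slab correction = 0.04193 × 3.11 × 2590.0 = 337.74 mGal
Simple Bouguer anomaly = 518.412 − (337.74) = 180.672 mGal
Complete Bouguer anomaly = 180.672 + 4.03 = 184.702 mGal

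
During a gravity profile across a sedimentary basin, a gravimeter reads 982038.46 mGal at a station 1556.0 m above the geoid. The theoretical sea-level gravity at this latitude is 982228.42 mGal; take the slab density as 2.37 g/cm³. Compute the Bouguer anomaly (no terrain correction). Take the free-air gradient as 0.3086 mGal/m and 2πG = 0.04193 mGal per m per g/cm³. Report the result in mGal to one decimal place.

Free-air correction = 0.3086 × 1556.0 = 480.18 mGal
Free-air anomaly = 982038.46 − 982228.42 + (480.18) = 290.22 mGal
Bouguer slab correction = 0.04193 × 2.37 × 1556.0 = 154.63 mGal
Simple Bouguer anomaly = 290.22 − (154.63) = 135.59 mGal

135.6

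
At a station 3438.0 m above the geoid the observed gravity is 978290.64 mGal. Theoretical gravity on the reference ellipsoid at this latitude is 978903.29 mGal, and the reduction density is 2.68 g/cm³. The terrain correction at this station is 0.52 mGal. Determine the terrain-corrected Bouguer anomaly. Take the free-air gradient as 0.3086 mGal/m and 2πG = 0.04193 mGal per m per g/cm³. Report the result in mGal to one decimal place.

62.5

Free-air correction = 0.3086 × 3438.0 = 1060.97 mGal
Free-air anomaly = 978290.64 − 978903.29 + (1060.97) = 448.32 mGal
Bouguer slab correction = 0.04193 × 2.68 × 3438.0 = 386.34 mGal
Simple Bouguer anomaly = 448.32 − (386.34) = 61.98 mGal
Complete Bouguer anomaly = 61.98 + 0.52 = 62.50 mGal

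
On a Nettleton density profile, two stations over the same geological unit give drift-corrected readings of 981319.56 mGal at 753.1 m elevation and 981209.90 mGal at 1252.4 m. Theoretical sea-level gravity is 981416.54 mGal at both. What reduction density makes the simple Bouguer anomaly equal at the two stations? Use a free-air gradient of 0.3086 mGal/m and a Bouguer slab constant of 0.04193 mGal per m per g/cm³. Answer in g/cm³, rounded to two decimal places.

2.12

Δg_obs = 981209.90 − 981319.56 = -109.66 mGal over Δh = 1252.4 − 753.1 = 499.3 m
Equal Bouguer anomalies ⇒ Δg_obs + (0.3086 − 0.04193ρ)·Δh = 0
0.3086 − 0.04193ρ = −Δg_obs/Δh = 0.21963
ρ = (0.3086 − 0.21963) / 0.04193 = 2.12 g/cm³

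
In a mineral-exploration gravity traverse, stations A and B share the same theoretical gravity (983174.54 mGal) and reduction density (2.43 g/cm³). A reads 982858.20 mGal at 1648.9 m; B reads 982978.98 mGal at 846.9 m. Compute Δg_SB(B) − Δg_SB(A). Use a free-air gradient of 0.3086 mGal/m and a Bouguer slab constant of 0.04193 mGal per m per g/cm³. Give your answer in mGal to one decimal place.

Δg_SB(A) = 982858.20 − 983174.54 + 0.3086×1648.9 − 0.04193×2.43×1648.9 = 24.50 mGal
Δg_SB(B) = 982978.98 − 983174.54 + 0.3086×846.9 − 0.04193×2.43×846.9 = -20.50 mGal
Difference = -20.50 − (24.50) = -45.00 mGal

-45.0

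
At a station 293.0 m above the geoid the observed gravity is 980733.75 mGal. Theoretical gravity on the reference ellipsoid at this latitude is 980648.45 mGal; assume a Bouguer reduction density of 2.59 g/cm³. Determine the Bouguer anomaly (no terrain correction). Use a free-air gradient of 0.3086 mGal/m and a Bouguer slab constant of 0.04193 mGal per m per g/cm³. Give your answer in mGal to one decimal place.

143.9

Free-air correction = 0.3086 × 293.0 = 90.42 mGal
Free-air anomaly = 980733.75 − 980648.45 + (90.42) = 175.72 mGal
Bouguer slab correction = 0.04193 × 2.59 × 293.0 = 31.82 mGal
Simple Bouguer anomaly = 175.72 − (31.82) = 143.90 mGal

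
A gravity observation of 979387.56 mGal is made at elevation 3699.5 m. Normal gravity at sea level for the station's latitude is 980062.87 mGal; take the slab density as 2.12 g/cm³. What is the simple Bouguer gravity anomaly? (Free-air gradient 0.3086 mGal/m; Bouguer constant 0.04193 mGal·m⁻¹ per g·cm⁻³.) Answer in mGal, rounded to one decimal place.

Free-air correction = 0.3086 × 3699.5 = 1141.67 mGal
Free-air anomaly = 979387.56 − 980062.87 + (1141.67) = 466.36 mGal
Bouguer slab correction = 0.04193 × 2.12 × 3699.5 = 328.85 mGal
Simple Bouguer anomaly = 466.36 − (328.85) = 137.51 mGal

137.5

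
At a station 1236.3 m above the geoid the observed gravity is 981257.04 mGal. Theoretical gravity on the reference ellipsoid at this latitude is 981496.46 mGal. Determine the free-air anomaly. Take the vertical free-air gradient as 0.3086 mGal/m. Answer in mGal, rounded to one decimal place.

Free-air correction = 0.3086 × 1236.3 = 381.52 mGal
Free-air anomaly = 981257.04 − 981496.46 + (381.52) = 142.10 mGal

142.1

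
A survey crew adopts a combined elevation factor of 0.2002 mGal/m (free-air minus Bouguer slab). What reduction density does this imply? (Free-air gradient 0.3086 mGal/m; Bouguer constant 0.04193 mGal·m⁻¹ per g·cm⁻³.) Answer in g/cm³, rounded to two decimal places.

2.59

0.2002 = 0.3086 − 0.04193 × ρ
ρ = (0.3086 − 0.2002) / 0.04193 = 2.59 g/cm³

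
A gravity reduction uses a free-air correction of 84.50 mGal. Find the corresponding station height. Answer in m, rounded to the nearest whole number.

h = 84.50 / 0.3086 = 273.82 m

274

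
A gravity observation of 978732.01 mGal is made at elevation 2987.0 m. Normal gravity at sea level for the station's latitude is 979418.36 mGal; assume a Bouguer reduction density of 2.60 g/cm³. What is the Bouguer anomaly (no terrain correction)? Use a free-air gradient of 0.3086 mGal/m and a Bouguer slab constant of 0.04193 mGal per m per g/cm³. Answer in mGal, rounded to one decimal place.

-90.2

Free-air correction = 0.3086 × 2987.0 = 921.79 mGal
Free-air anomaly = 978732.01 − 979418.36 + (921.79) = 235.44 mGal
Bouguer slab correction = 0.04193 × 2.60 × 2987.0 = 325.64 mGal
Simple Bouguer anomaly = 235.44 − (325.64) = -90.20 mGal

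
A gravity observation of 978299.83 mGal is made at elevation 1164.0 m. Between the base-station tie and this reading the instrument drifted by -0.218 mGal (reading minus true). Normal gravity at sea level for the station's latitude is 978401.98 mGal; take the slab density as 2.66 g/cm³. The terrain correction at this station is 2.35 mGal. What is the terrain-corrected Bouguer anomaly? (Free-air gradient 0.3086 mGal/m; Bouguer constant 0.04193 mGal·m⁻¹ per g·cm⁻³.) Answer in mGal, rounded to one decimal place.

Drift-corrected reading = 978299.83 − (-0.218) = 978300.048 mGal
Free-air correction = 0.3086 × 1164.0 = 359.21 mGal
Free-air anomaly = 978300.048 − 978401.98 + (359.21) = 257.278 mGal
Bouguer slab correction = 0.04193 × 2.66 × 1164.0 = 129.83 mGal
Simple Bouguer anomaly = 257.278 − (129.83) = 127.448 mGal
Complete Bouguer anomaly = 127.448 + 2.35 = 129.798 mGal

129.8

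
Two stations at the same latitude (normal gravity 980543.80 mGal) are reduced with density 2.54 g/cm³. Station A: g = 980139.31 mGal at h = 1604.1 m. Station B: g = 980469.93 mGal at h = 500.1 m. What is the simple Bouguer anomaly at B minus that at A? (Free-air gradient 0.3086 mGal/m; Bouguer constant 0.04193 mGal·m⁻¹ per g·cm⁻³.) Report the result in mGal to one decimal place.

Δg_SB(A) = 980139.31 − 980543.80 + 0.3086×1604.1 − 0.04193×2.54×1604.1 = -80.30 mGal
Δg_SB(B) = 980469.93 − 980543.80 + 0.3086×500.1 − 0.04193×2.54×500.1 = 27.20 mGal
Difference = 27.20 − (-80.30) = 107.50 mGal

107.5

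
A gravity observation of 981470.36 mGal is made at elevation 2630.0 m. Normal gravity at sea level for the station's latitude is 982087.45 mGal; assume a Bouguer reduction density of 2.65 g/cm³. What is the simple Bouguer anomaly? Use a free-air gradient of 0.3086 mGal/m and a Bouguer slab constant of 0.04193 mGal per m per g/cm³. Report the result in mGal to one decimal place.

-97.7

Free-air correction = 0.3086 × 2630.0 = 811.62 mGal
Free-air anomaly = 981470.36 − 982087.45 + (811.62) = 194.53 mGal
Bouguer slab correction = 0.04193 × 2.65 × 2630.0 = 292.23 mGal
Simple Bouguer anomaly = 194.53 − (292.23) = -97.70 mGal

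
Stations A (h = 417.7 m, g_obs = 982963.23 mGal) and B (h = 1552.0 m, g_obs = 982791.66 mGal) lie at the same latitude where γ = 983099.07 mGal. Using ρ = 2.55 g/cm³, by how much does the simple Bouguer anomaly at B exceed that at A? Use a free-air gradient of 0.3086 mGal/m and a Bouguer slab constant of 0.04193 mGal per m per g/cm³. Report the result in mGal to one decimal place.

57.2

Δg_SB(A) = 982963.23 − 983099.07 + 0.3086×417.7 − 0.04193×2.55×417.7 = -51.60 mGal
Δg_SB(B) = 982791.66 − 983099.07 + 0.3086×1552.0 − 0.04193×2.55×1552.0 = 5.60 mGal
Difference = 5.60 − (-51.60) = 57.20 mGal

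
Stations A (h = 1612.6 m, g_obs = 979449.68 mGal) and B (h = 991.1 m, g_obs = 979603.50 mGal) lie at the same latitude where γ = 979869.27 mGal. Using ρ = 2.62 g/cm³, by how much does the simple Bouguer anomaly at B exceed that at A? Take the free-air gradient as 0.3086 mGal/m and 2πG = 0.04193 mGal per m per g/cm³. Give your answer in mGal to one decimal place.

30.3

Δg_SB(A) = 979449.68 − 979869.27 + 0.3086×1612.6 − 0.04193×2.62×1612.6 = -99.10 mGal
Δg_SB(B) = 979603.50 − 979869.27 + 0.3086×991.1 − 0.04193×2.62×991.1 = -68.80 mGal
Difference = -68.80 − (-99.10) = 30.30 mGal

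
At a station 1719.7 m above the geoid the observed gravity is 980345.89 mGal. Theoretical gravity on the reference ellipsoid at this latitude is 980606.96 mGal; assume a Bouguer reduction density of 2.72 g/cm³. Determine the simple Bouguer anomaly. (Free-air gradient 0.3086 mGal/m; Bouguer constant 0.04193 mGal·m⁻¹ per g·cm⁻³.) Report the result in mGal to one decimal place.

Free-air correction = 0.3086 × 1719.7 = 530.70 mGal
Free-air anomaly = 980345.89 − 980606.96 + (530.70) = 269.63 mGal
Bouguer slab correction = 0.04193 × 2.72 × 1719.7 = 196.13 mGal
Simple Bouguer anomaly = 269.63 − (196.13) = 73.50 mGal

73.5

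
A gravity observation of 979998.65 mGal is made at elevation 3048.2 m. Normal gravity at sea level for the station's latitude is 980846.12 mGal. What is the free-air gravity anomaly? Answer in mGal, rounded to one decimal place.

Free-air correction = 0.3086 × 3048.2 = 940.67 mGal
Free-air anomaly = 979998.65 − 980846.12 + (940.67) = 93.20 mGal

93.2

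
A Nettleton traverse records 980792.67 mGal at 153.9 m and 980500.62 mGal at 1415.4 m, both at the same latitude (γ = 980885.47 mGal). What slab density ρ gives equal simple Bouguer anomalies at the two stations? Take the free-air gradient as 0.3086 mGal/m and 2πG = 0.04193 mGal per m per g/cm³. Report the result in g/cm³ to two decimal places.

Δg_obs = 980500.62 − 980792.67 = -292.05 mGal over Δh = 1415.4 − 153.9 = 1261.5 m
Equal Bouguer anomalies ⇒ Δg_obs + (0.3086 − 0.04193ρ)·Δh = 0
0.3086 − 0.04193ρ = −Δg_obs/Δh = 0.23151
ρ = (0.3086 − 0.23151) / 0.04193 = 1.84 g/cm³

1.84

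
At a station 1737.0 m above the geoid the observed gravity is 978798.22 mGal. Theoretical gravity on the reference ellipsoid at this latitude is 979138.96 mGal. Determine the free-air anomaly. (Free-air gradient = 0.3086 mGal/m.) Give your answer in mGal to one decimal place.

195.3

Free-air correction = 0.3086 × 1737.0 = 536.04 mGal
Free-air anomaly = 978798.22 − 979138.96 + (536.04) = 195.30 mGal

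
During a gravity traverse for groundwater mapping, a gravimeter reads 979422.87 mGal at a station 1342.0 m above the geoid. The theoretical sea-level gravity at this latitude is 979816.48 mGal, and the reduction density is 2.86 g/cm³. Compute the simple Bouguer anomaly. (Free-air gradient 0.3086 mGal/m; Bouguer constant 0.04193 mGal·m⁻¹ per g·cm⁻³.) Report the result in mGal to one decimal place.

-140.4

Free-air correction = 0.3086 × 1342.0 = 414.14 mGal
Free-air anomaly = 979422.87 − 979816.48 + (414.14) = 20.53 mGal
Bouguer slab correction = 0.04193 × 2.86 × 1342.0 = 160.93 mGal
Simple Bouguer anomaly = 20.53 − (160.93) = -140.40 mGal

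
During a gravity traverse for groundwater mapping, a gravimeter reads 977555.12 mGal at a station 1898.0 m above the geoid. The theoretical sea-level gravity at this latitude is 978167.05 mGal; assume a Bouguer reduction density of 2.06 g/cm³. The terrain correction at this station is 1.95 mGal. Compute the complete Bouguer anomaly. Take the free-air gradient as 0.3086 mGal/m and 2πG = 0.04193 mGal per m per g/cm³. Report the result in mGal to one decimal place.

Free-air correction = 0.3086 × 1898.0 = 585.72 mGal
Free-air anomaly = 977555.12 − 978167.05 + (585.72) = -26.21 mGal
Bouguer slab correction = 0.04193 × 2.06 × 1898.0 = 163.94 mGal
Simple Bouguer anomaly = -26.21 − (163.94) = -190.15 mGal
Complete Bouguer anomaly = -190.15 + 1.95 = -188.20 mGal

-188.2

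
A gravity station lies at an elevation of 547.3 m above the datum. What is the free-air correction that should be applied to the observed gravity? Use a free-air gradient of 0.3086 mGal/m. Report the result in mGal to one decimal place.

168.9

Free-air correction = 0.3086 × 547.3 = 168.9 mGal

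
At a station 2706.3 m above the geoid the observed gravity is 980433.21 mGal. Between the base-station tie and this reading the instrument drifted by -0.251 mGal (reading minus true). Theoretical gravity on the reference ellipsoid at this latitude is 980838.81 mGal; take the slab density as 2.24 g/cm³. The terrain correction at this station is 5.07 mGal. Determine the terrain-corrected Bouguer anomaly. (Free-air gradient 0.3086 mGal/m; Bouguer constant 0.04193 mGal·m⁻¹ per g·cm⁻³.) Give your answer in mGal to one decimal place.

180.7

Drift-corrected reading = 980433.21 − (-0.251) = 980433.461 mGal
Free-air correction = 0.3086 × 2706.3 = 835.16 mGal
Free-air anomaly = 980433.461 − 980838.81 + (835.16) = 429.811 mGal
Bouguer slab correction = 0.04193 × 2.24 × 2706.3 = 254.18 mGal
Simple Bouguer anomaly = 429.811 − (254.18) = 175.631 mGal
Complete Bouguer anomaly = 175.631 + 5.07 = 180.701 mGal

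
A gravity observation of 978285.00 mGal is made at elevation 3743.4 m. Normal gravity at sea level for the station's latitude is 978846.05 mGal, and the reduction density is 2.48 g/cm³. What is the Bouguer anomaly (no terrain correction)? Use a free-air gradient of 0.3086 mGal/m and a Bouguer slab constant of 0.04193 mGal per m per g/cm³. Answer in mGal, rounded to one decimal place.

Free-air correction = 0.3086 × 3743.4 = 1155.21 mGal
Free-air anomaly = 978285.00 − 978846.05 + (1155.21) = 594.16 mGal
Bouguer slab correction = 0.04193 × 2.48 × 3743.4 = 389.26 mGal
Simple Bouguer anomaly = 594.16 − (389.26) = 204.90 mGal

204.9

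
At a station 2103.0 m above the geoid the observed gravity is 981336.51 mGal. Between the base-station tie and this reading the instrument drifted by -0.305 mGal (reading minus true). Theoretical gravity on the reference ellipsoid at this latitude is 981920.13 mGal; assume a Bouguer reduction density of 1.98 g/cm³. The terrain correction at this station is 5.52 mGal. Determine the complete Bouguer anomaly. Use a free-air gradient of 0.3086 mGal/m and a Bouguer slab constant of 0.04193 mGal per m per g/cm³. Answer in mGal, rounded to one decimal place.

-103.4

Drift-corrected reading = 981336.51 − (-0.305) = 981336.815 mGal
Free-air correction = 0.3086 × 2103.0 = 648.99 mGal
Free-air anomaly = 981336.815 − 981920.13 + (648.99) = 65.675 mGal
Bouguer slab correction = 0.04193 × 1.98 × 2103.0 = 174.59 mGal
Simple Bouguer anomaly = 65.675 − (174.59) = -108.915 mGal
Complete Bouguer anomaly = -108.915 + 5.52 = -103.395 mGal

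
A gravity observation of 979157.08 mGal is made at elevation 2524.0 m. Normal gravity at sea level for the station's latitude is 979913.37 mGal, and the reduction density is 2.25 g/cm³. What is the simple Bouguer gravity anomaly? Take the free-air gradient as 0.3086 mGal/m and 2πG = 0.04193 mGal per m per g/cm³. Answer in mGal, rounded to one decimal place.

-215.5

Free-air correction = 0.3086 × 2524.0 = 778.91 mGal
Free-air anomaly = 979157.08 − 979913.37 + (778.91) = 22.62 mGal
Bouguer slab correction = 0.04193 × 2.25 × 2524.0 = 238.12 mGal
Simple Bouguer anomaly = 22.62 − (238.12) = -215.50 mGal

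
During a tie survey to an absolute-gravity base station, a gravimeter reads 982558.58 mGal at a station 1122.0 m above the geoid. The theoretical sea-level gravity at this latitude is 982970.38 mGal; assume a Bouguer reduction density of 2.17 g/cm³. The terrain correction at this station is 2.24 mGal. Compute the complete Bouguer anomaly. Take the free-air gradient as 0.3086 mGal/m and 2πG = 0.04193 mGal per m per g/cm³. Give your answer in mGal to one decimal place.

-165.4

Free-air correction = 0.3086 × 1122.0 = 346.25 mGal
Free-air anomaly = 982558.58 − 982970.38 + (346.25) = -65.55 mGal
Bouguer slab correction = 0.04193 × 2.17 × 1122.0 = 102.09 mGal
Simple Bouguer anomaly = -65.55 − (102.09) = -167.64 mGal
Complete Bouguer anomaly = -167.64 + 2.24 = -165.40 mGal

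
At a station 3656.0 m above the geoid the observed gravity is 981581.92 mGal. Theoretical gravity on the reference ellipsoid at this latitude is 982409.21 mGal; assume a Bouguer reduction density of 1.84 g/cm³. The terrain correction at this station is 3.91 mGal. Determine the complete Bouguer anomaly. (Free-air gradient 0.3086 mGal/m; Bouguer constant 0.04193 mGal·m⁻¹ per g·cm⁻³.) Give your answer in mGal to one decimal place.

Free-air correction = 0.3086 × 3656.0 = 1128.24 mGal
Free-air anomaly = 981581.92 − 982409.21 + (1128.24) = 300.95 mGal
Bouguer slab correction = 0.04193 × 1.84 × 3656.0 = 282.06 mGal
Simple Bouguer anomaly = 300.95 − (282.06) = 18.89 mGal
Complete Bouguer anomaly = 18.89 + 3.91 = 22.80 mGal

22.8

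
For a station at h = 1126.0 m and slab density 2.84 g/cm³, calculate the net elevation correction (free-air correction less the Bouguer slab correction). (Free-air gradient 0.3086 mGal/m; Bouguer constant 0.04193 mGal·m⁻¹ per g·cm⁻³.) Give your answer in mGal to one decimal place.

Combined gradient = 0.3086 − 0.04193 × 2.84 = 0.1895188 mGal/m
Combined elevation correction = 0.1895188 × 1126.0 = 213.4 mGal

213.4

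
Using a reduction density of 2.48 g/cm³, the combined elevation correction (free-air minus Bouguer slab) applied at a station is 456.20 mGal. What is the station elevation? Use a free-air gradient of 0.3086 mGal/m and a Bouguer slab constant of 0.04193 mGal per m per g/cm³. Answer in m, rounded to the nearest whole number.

Combined gradient = 0.3086 − 0.04193 × 2.48 = 0.2046136 mGal/m
h = 456.20 / 0.2046136 = 2229.57 m

2230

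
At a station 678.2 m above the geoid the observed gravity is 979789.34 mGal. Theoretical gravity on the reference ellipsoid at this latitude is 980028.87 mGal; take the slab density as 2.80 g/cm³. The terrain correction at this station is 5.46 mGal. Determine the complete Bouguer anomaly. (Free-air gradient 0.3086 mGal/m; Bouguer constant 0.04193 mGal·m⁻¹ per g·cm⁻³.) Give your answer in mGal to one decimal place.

Free-air correction = 0.3086 × 678.2 = 209.29 mGal
Free-air anomaly = 979789.34 − 980028.87 + (209.29) = -30.24 mGal
Bouguer slab correction = 0.04193 × 2.80 × 678.2 = 79.62 mGal
Simple Bouguer anomaly = -30.24 − (79.62) = -109.86 mGal
Complete Bouguer anomaly = -109.86 + 5.46 = -104.40 mGal

-104.4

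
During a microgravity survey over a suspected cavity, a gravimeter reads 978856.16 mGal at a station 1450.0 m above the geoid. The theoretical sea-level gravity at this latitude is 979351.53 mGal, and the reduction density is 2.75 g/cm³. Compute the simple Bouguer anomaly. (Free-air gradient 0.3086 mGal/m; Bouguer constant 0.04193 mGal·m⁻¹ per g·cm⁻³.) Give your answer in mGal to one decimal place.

Free-air correction = 0.3086 × 1450.0 = 447.47 mGal
Free-air anomaly = 978856.16 − 979351.53 + (447.47) = -47.90 mGal
Bouguer slab correction = 0.04193 × 2.75 × 1450.0 = 167.20 mGal
Simple Bouguer anomaly = -47.90 − (167.20) = -215.10 mGal

-215.1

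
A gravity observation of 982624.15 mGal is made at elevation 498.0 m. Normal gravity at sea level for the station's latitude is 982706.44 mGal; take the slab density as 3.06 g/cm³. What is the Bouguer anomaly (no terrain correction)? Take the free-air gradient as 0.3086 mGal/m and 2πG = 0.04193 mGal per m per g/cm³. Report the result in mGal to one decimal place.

7.5

Free-air correction = 0.3086 × 498.0 = 153.68 mGal
Free-air anomaly = 982624.15 − 982706.44 + (153.68) = 71.39 mGal
Bouguer slab correction = 0.04193 × 3.06 × 498.0 = 63.90 mGal
Simple Bouguer anomaly = 71.39 − (63.90) = 7.49 mGal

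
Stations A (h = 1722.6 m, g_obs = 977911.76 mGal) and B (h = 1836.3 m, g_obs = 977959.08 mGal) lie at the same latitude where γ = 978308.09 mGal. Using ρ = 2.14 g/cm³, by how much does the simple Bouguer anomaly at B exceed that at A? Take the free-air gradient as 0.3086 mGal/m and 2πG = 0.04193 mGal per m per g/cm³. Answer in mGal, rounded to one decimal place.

Δg_SB(A) = 977911.76 − 978308.09 + 0.3086×1722.6 − 0.04193×2.14×1722.6 = -19.30 mGal
Δg_SB(B) = 977959.08 − 978308.09 + 0.3086×1836.3 − 0.04193×2.14×1836.3 = 52.90 mGal
Difference = 52.90 − (-19.30) = 72.20 mGal

72.2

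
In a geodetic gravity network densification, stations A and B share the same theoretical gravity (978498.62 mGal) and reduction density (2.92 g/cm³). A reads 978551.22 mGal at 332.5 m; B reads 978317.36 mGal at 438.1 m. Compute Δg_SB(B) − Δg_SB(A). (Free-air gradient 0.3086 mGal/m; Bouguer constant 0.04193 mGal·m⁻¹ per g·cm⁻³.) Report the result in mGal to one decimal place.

Δg_SB(A) = 978551.22 − 978498.62 + 0.3086×332.5 − 0.04193×2.92×332.5 = 114.50 mGal
Δg_SB(B) = 978317.36 − 978498.62 + 0.3086×438.1 − 0.04193×2.92×438.1 = -99.70 mGal
Difference = -99.70 − (114.50) = -214.20 mGal

-214.2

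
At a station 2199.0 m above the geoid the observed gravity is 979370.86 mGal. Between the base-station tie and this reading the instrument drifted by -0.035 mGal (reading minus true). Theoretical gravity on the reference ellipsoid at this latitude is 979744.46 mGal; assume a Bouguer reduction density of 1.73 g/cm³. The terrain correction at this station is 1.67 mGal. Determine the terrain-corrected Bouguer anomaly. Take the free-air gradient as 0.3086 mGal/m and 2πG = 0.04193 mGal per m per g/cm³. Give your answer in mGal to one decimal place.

147.2

Drift-corrected reading = 979370.86 − (-0.035) = 979370.895 mGal
Free-air correction = 0.3086 × 2199.0 = 678.61 mGal
Free-air anomaly = 979370.895 − 979744.46 + (678.61) = 305.045 mGal
Bouguer slab correction = 0.04193 × 1.73 × 2199.0 = 159.51 mGal
Simple Bouguer anomaly = 305.045 − (159.51) = 145.535 mGal
Complete Bouguer anomaly = 145.535 + 1.67 = 147.205 mGal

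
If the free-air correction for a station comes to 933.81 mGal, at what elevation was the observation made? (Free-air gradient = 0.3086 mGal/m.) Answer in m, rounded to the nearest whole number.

h = 933.81 / 0.3086 = 3025.96 m

3026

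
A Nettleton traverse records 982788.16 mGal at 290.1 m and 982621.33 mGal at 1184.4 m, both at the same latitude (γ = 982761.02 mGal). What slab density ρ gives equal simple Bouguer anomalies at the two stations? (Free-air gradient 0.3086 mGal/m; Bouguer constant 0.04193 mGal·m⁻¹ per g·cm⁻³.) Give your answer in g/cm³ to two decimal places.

Δg_obs = 982621.33 − 982788.16 = -166.83 mGal over Δh = 1184.4 − 290.1 = 894.3 m
Equal Bouguer anomalies ⇒ Δg_obs + (0.3086 − 0.04193ρ)·Δh = 0
0.3086 − 0.04193ρ = −Δg_obs/Δh = 0.18655
ρ = (0.3086 − 0.18655) / 0.04193 = 2.91 g/cm³

2.91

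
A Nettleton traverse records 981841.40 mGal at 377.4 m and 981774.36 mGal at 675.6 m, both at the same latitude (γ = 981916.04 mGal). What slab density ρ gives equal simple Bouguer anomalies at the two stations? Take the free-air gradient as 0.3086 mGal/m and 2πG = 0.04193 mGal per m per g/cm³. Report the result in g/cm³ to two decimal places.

2.00

Δg_obs = 981774.36 − 981841.40 = -67.04 mGal over Δh = 675.6 − 377.4 = 298.2 m
Equal Bouguer anomalies ⇒ Δg_obs + (0.3086 − 0.04193ρ)·Δh = 0
0.3086 − 0.04193ρ = −Δg_obs/Δh = 0.22482
ρ = (0.3086 − 0.22482) / 0.04193 = 2.00 g/cm³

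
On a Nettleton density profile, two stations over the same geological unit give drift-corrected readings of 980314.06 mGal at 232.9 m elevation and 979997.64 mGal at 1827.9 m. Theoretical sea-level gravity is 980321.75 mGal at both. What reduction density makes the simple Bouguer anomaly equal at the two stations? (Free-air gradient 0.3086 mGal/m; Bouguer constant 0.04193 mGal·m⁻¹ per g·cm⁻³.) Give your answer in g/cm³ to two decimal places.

Δg_obs = 979997.64 − 980314.06 = -316.42 mGal over Δh = 1827.9 − 232.9 = 1595.0 m
Equal Bouguer anomalies ⇒ Δg_obs + (0.3086 − 0.04193ρ)·Δh = 0
0.3086 − 0.04193ρ = −Δg_obs/Δh = 0.19838
ρ = (0.3086 − 0.19838) / 0.04193 = 2.63 g/cm³

2.63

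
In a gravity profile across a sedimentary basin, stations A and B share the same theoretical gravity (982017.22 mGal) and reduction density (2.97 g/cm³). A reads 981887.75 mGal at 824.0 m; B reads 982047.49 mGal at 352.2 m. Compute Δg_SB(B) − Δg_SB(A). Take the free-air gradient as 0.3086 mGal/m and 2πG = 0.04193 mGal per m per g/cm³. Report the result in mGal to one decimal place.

Δg_SB(A) = 981887.75 − 982017.22 + 0.3086×824.0 − 0.04193×2.97×824.0 = 22.20 mGal
Δg_SB(B) = 982047.49 − 982017.22 + 0.3086×352.2 − 0.04193×2.97×352.2 = 95.10 mGal
Difference = 95.10 − (22.20) = 72.90 mGal

72.9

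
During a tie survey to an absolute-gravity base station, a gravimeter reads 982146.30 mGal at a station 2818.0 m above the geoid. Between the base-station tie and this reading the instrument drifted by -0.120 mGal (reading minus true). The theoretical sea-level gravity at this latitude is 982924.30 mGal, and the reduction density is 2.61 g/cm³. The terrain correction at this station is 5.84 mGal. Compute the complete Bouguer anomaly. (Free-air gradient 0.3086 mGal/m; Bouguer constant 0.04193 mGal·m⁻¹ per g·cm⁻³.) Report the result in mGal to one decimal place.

Drift-corrected reading = 982146.30 − (-0.120) = 982146.420 mGal
Free-air correction = 0.3086 × 2818.0 = 869.63 mGal
Free-air anomaly = 982146.420 − 982924.30 + (869.63) = 91.750 mGal
Bouguer slab correction = 0.04193 × 2.61 × 2818.0 = 308.39 mGal
Simple Bouguer anomaly = 91.750 − (308.39) = -216.640 mGal
Complete Bouguer anomaly = -216.640 + 5.84 = -210.800 mGal

-210.8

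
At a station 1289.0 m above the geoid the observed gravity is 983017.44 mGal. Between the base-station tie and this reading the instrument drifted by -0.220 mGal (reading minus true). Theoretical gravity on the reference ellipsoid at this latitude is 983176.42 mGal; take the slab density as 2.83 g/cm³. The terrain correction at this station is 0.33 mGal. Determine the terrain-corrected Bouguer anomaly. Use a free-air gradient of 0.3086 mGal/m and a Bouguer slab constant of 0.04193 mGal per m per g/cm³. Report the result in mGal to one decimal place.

Drift-corrected reading = 983017.44 − (-0.220) = 983017.660 mGal
Free-air correction = 0.3086 × 1289.0 = 397.79 mGal
Free-air anomaly = 983017.660 − 983176.42 + (397.79) = 239.030 mGal
Bouguer slab correction = 0.04193 × 2.83 × 1289.0 = 152.96 mGal
Simple Bouguer anomaly = 239.030 − (152.96) = 86.070 mGal
Complete Bouguer anomaly = 86.070 + 0.33 = 86.400 mGal

86.4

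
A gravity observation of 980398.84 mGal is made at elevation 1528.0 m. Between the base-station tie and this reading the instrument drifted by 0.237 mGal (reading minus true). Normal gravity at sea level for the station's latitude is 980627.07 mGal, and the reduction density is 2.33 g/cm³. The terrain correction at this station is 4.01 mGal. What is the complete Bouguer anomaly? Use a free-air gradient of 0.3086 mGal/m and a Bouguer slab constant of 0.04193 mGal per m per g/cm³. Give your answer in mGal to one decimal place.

Drift-corrected reading = 980398.84 − (0.237) = 980398.603 mGal
Free-air correction = 0.3086 × 1528.0 = 471.54 mGal
Free-air anomaly = 980398.603 − 980627.07 + (471.54) = 243.073 mGal
Bouguer slab correction = 0.04193 × 2.33 × 1528.0 = 149.28 mGal
Simple Bouguer anomaly = 243.073 − (149.28) = 93.793 mGal
Complete Bouguer anomaly = 93.793 + 4.01 = 97.803 mGal

97.8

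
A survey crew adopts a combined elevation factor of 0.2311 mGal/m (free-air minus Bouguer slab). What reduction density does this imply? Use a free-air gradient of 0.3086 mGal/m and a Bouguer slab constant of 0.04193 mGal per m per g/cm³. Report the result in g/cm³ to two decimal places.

0.2311 = 0.3086 − 0.04193 × ρ
ρ = (0.3086 − 0.2311) / 0.04193 = 1.85 g/cm³

1.85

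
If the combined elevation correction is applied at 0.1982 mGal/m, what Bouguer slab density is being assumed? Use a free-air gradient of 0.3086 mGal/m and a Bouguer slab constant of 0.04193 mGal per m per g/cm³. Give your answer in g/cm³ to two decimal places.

0.1982 = 0.3086 − 0.04193 × ρ
ρ = (0.3086 − 0.1982) / 0.04193 = 2.63 g/cm³

2.63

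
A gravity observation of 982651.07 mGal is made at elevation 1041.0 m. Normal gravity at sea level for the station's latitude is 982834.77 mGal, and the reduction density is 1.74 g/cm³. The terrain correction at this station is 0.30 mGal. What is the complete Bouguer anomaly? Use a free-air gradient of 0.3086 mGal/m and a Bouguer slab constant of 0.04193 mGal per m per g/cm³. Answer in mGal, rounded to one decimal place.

Free-air correction = 0.3086 × 1041.0 = 321.25 mGal
Free-air anomaly = 982651.07 − 982834.77 + (321.25) = 137.55 mGal
Bouguer slab correction = 0.04193 × 1.74 × 1041.0 = 75.95 mGal
Simple Bouguer anomaly = 137.55 − (75.95) = 61.60 mGal
Complete Bouguer anomaly = 61.60 + 0.30 = 61.90 mGal

61.9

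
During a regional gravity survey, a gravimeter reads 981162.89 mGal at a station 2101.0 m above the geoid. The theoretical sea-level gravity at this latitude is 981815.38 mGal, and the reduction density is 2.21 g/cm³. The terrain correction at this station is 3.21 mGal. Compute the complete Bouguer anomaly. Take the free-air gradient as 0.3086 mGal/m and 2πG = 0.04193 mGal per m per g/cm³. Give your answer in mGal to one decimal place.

Free-air correction = 0.3086 × 2101.0 = 648.37 mGal
Free-air anomaly = 981162.89 − 981815.38 + (648.37) = -4.12 mGal
Bouguer slab correction = 0.04193 × 2.21 × 2101.0 = 194.69 mGal
Simple Bouguer anomaly = -4.12 − (194.69) = -198.81 mGal
Complete Bouguer anomaly = -198.81 + 3.21 = -195.60 mGal

-195.6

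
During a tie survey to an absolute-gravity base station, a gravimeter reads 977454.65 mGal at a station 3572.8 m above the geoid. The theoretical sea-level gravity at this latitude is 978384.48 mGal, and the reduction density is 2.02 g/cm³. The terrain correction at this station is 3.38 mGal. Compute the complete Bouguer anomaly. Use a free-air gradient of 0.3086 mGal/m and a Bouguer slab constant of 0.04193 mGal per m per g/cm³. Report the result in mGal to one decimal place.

-126.5

Free-air correction = 0.3086 × 3572.8 = 1102.57 mGal
Free-air anomaly = 977454.65 − 978384.48 + (1102.57) = 172.74 mGal
Bouguer slab correction = 0.04193 × 2.02 × 3572.8 = 302.61 mGal
Simple Bouguer anomaly = 172.74 − (302.61) = -129.87 mGal
Complete Bouguer anomaly = -129.87 + 3.38 = -126.49 mGal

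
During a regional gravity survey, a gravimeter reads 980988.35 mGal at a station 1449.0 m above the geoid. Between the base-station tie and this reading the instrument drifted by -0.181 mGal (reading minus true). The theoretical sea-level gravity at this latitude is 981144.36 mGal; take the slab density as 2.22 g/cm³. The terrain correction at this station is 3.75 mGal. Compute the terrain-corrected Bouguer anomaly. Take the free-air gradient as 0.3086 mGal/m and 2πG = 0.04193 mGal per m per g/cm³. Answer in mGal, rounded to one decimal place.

160.2

Drift-corrected reading = 980988.35 − (-0.181) = 980988.531 mGal
Free-air correction = 0.3086 × 1449.0 = 447.16 mGal
Free-air anomaly = 980988.531 − 981144.36 + (447.16) = 291.331 mGal
Bouguer slab correction = 0.04193 × 2.22 × 1449.0 = 134.88 mGal
Simple Bouguer anomaly = 291.331 − (134.88) = 156.451 mGal
Complete Bouguer anomaly = 156.451 + 3.75 = 160.201 mGal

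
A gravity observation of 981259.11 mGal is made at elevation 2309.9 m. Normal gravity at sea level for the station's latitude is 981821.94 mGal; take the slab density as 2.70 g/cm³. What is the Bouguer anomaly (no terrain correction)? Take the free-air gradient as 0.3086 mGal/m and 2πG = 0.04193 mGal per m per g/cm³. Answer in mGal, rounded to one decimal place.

-111.5

Free-air correction = 0.3086 × 2309.9 = 712.84 mGal
Free-air anomaly = 981259.11 − 981821.94 + (712.84) = 150.01 mGal
Bouguer slab correction = 0.04193 × 2.70 × 2309.9 = 261.51 mGal
Simple Bouguer anomaly = 150.01 − (261.51) = -111.50 mGal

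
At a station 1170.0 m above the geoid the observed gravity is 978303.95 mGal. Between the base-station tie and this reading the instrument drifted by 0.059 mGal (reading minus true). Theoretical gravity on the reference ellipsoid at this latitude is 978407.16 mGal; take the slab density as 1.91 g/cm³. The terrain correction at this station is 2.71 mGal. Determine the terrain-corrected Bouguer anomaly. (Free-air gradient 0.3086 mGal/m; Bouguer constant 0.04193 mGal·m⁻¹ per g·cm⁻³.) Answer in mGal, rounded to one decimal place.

Drift-corrected reading = 978303.95 − (0.059) = 978303.891 mGal
Free-air correction = 0.3086 × 1170.0 = 361.06 mGal
Free-air anomaly = 978303.891 − 978407.16 + (361.06) = 257.791 mGal
Bouguer slab correction = 0.04193 × 1.91 × 1170.0 = 93.70 mGal
Simple Bouguer anomaly = 257.791 − (93.70) = 164.091 mGal
Complete Bouguer anomaly = 164.091 + 2.71 = 166.801 mGal

166.8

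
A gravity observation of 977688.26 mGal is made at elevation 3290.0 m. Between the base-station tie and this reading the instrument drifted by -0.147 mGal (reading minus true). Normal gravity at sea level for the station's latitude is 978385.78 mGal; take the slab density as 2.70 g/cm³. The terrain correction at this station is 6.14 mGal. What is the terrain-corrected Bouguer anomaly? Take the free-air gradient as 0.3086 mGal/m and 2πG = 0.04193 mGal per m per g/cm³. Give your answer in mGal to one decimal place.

-48.4

Drift-corrected reading = 977688.26 − (-0.147) = 977688.407 mGal
Free-air correction = 0.3086 × 3290.0 = 1015.29 mGal
Free-air anomaly = 977688.407 − 978385.78 + (1015.29) = 317.917 mGal
Bouguer slab correction = 0.04193 × 2.70 × 3290.0 = 372.46 mGal
Simple Bouguer anomaly = 317.917 − (372.46) = -54.543 mGal
Complete Bouguer anomaly = -54.543 + 6.14 = -48.403 mGal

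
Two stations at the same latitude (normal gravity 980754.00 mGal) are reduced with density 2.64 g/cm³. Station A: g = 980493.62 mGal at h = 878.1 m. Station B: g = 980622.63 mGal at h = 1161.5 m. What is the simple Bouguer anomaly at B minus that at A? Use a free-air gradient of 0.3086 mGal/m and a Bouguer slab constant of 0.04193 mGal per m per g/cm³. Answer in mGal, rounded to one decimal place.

185.1

Δg_SB(A) = 980493.62 − 980754.00 + 0.3086×878.1 − 0.04193×2.64×878.1 = -86.60 mGal
Δg_SB(B) = 980622.63 − 980754.00 + 0.3086×1161.5 − 0.04193×2.64×1161.5 = 98.50 mGal
Difference = 98.50 − (-86.60) = 185.10 mGal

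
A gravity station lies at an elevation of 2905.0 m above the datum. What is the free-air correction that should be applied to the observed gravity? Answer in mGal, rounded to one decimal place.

Free-air correction = 0.3086 × 2905.0 = 896.5 mGal

896.5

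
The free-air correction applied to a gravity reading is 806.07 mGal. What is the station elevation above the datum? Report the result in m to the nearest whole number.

2612

h = 806.07 / 0.3086 = 2612.02 m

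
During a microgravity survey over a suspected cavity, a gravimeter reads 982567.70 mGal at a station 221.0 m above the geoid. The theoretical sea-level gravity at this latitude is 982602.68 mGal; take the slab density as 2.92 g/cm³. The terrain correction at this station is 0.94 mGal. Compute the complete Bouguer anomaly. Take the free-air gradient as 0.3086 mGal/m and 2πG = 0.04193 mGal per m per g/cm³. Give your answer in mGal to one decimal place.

Free-air correction = 0.3086 × 221.0 = 68.20 mGal
Free-air anomaly = 982567.70 − 982602.68 + (68.20) = 33.22 mGal
Bouguer slab correction = 0.04193 × 2.92 × 221.0 = 27.06 mGal
Simple Bouguer anomaly = 33.22 − (27.06) = 6.16 mGal
Complete Bouguer anomaly = 6.16 + 0.94 = 7.10 mGal

7.1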